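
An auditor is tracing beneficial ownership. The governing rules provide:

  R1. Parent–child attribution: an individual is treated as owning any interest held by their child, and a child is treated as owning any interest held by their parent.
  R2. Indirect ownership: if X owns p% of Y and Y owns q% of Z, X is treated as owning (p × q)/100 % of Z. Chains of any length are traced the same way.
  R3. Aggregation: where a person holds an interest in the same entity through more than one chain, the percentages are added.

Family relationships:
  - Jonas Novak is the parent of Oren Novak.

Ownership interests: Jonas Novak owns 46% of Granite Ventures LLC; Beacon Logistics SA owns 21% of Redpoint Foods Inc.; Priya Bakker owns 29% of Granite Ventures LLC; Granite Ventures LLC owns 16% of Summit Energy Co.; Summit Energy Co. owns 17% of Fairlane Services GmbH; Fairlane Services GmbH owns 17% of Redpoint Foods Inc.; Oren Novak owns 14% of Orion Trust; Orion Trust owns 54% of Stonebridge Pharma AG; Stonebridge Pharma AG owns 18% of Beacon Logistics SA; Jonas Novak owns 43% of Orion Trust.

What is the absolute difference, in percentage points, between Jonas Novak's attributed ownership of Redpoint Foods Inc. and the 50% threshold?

48.623812

By parent–child attribution (R1), Jonas Novak is treated as also owning Oren Novak's interest in Orion Trust, giving 43% + 14% = 57%.
Chain via Granite Ventures LLC → Summit Energy Co. → Fairlane Services GmbH (R2): 46% × 16% × 17% × 17% = 0.212704% of Redpoint Foods Inc.
Chain via Orion Trust → Stonebridge Pharma AG → Beacon Logistics SA (R2): 57% × 54% × 18% × 21% = 1.163484% of Redpoint Foods Inc.
Aggregating (R3): 0.212704% + 1.163484% = 1.376188%.
1.376188% falls short of the 50% threshold by 48.623812 percentage points.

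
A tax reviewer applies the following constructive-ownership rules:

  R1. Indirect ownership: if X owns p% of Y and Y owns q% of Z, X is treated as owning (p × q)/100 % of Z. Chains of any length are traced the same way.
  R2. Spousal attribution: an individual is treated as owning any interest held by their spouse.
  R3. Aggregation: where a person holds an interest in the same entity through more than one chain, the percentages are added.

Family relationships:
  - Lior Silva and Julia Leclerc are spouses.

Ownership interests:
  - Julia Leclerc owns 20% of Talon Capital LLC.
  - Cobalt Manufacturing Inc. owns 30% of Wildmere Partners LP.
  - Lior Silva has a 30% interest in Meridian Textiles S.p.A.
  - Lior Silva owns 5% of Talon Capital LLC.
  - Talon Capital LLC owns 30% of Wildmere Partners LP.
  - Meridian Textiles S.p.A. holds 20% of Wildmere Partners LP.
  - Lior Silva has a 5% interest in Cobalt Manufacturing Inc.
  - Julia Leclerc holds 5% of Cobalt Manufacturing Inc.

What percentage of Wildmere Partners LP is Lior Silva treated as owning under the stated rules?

By spousal attribution (R2), Lior Silva is treated as also owning Julia Leclerc's interest in Cobalt Manufacturing Inc, giving 5% + 5% = 10%.
By spousal attribution (R2), Lior Silva is treated as also owning Julia Leclerc's interest in Talon Capital LLC, giving 5% + 20% = 25%.
Chain via Cobalt Manufacturing Inc. (R1): 10% × 30% = 3% of Wildmere Partners LP.
Chain via Meridian Textiles S.p.A. (R1): 30% × 20% = 6% of Wildmere Partners LP.
Chain via Talon Capital LLC (R1): 25% × 30% = 7.5% of Wildmere Partners LP.
Aggregating (R3): 3% + 6% + 7.5% = 16.5%.

16.5%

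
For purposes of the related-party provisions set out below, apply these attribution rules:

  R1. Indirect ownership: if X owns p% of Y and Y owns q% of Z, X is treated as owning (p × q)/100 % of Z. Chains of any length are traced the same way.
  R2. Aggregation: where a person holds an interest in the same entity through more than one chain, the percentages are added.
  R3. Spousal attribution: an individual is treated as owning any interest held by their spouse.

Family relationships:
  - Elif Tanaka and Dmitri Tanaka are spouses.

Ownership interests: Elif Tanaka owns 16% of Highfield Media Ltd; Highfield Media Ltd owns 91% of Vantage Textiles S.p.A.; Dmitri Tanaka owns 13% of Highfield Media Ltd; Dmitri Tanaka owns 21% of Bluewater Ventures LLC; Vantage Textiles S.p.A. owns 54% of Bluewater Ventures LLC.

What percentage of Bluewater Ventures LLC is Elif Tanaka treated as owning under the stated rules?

35.2506%

By spousal attribution (R3), Elif Tanaka is treated as also owning Dmitri Tanaka's interest in Highfield Media Ltd, giving 16% + 13% = 29%.
By spousal attribution (R3), Elif Tanaka is treated as owning Dmitri Tanaka's 21% interest in Bluewater Ventures LLC.
Chain via Highfield Media Ltd → Vantage Textiles S.p.A. (R1): 29% × 91% × 54% = 14.2506% of Bluewater Ventures LLC.
Direct interest in Bluewater Ventures LLC: 21%.
Aggregating (R2): 14.2506% + 21% = 35.2506%.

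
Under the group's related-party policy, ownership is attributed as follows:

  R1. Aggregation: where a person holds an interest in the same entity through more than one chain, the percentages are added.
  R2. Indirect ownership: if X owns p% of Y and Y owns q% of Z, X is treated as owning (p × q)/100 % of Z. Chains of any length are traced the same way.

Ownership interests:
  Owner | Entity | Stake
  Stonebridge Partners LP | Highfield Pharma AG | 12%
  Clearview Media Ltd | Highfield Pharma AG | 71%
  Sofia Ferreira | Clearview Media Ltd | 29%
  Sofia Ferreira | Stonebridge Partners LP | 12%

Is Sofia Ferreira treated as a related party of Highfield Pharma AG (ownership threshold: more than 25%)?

No

Chain via Stonebridge Partners LP (R2): 12% × 12% = 1.44% of Highfield Pharma AG.
Chain via Clearview Media Ltd (R2): 29% × 71% = 20.59% of Highfield Pharma AG.
Aggregating (R1): 1.44% + 20.59% = 22.03%.
22.03% does not exceed the 25% threshold, so Sofia is not a related party to Highfield Pharma AG.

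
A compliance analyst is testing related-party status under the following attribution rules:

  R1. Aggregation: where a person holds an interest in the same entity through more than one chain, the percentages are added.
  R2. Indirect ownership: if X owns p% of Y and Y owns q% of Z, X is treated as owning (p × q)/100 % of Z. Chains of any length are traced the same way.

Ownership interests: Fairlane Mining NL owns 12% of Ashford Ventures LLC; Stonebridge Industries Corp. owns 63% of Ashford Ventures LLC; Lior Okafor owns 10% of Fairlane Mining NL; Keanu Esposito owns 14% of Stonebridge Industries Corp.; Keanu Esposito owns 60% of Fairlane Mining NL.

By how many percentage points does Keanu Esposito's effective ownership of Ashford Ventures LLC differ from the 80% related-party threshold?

63.98

Chain via Stonebridge Industries Corp. (R2): 14% × 63% = 8.82% of Ashford Ventures LLC.
Chain via Fairlane Mining NL (R2): 60% × 12% = 7.2% of Ashford Ventures LLC.
Aggregating (R1): 8.82% + 7.2% = 16.02%.
16.02% falls short of the 80% threshold by 63.98 percentage points.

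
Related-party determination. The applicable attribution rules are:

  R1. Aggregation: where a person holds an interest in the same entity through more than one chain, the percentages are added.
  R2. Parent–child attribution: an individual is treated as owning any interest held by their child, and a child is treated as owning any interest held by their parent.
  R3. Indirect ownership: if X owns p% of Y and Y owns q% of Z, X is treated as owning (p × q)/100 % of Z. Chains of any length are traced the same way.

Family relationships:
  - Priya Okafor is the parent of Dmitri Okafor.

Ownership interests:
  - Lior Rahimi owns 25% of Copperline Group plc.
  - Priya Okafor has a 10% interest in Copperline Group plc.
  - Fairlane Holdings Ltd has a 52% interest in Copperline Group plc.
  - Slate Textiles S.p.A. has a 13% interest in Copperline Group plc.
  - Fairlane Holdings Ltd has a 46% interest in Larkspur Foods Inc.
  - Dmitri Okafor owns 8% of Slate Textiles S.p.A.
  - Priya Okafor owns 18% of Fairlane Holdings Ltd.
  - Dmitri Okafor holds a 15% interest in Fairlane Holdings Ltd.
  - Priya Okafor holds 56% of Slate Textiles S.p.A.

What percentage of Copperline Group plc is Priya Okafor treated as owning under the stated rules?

By parent–child attribution (R2), Priya Okafor is treated as also owning Dmitri Okafor's interest in Fairlane Holdings Ltd, giving 18% + 15% = 33%.
By parent–child attribution (R2), Priya Okafor is treated as also owning Dmitri Okafor's interest in Slate Textiles S.p.A, giving 56% + 8% = 64%.
Chain via Fairlane Holdings Ltd (R3): 33% × 52% = 17.16% of Copperline Group plc.
Chain via Slate Textiles S.p.A. (R3): 64% × 13% = 8.32% of Copperline Group plc.
Direct interest in Copperline Group plc: 10%.
Aggregating (R1): 17.16% + 8.32% + 10% = 35.48%.

35.48%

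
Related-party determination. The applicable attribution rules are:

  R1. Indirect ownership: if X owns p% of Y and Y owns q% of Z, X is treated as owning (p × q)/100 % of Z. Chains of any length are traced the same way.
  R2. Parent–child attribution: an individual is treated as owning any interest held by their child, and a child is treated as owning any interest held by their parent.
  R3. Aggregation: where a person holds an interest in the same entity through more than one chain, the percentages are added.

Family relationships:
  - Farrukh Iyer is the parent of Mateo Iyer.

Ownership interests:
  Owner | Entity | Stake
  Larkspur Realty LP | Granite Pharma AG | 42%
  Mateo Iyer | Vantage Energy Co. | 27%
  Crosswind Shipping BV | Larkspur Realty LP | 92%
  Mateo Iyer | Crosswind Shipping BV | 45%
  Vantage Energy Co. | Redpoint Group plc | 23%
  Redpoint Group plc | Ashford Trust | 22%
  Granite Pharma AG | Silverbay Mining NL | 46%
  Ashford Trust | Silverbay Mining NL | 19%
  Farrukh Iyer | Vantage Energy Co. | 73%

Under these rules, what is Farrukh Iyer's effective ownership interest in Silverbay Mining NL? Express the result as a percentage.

By parent–child attribution (R2), Farrukh Iyer is treated as also owning Mateo Iyer's interest in Vantage Energy Co, giving 73% + 27% = 100%.
By parent–child attribution (R2), Farrukh Iyer is treated as owning Mateo Iyer's 45% interest in Crosswind Shipping BV.
Chain via Vantage Energy Co. → Redpoint Group plc → Ashford Trust (R1): 100% × 23% × 22% × 19% = 0.9614% of Silverbay Mining NL.
Chain via Crosswind Shipping BV → Larkspur Realty LP → Granite Pharma AG (R1): 45% × 92% × 42% × 46% = 7.99848% of Silverbay Mining NL.
Aggregating (R3): 0.9614% + 7.99848% = 8.95988%.

8.95988%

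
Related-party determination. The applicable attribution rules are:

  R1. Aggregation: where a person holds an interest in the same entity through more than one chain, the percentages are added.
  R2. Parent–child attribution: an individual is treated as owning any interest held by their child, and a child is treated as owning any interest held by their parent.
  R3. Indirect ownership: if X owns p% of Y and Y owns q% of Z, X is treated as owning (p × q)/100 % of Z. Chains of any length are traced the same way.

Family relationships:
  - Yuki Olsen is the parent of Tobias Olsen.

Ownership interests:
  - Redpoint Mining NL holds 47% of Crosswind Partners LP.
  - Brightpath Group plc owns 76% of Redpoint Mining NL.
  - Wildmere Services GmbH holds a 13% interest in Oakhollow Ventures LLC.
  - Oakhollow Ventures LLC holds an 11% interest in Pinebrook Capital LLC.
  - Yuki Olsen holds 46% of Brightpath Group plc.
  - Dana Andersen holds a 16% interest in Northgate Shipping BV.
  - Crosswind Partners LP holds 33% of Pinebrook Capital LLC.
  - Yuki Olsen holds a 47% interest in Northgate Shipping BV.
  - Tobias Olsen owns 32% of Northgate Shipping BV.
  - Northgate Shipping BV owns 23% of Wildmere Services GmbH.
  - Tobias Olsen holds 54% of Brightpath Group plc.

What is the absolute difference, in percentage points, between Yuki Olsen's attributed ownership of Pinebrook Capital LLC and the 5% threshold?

7.047431

By parent–child attribution (R2), Yuki Olsen is treated as also owning Tobias Olsen's interest in Northgate Shipping BV, giving 47% + 32% = 79%.
By parent–child attribution (R2), Yuki Olsen is treated as also owning Tobias Olsen's interest in Brightpath Group plc, giving 46% + 54% = 100%.
Chain via Northgate Shipping BV → Wildmere Services GmbH → Oakhollow Ventures LLC (R3): 79% × 23% × 13% × 11% = 0.259831% of Pinebrook Capital LLC.
Chain via Brightpath Group plc → Redpoint Mining NL → Crosswind Partners LP (R3): 100% × 76% × 47% × 33% = 11.7876% of Pinebrook Capital LLC.
Aggregating (R1): 0.259831% + 11.7876% = 12.047431%.
12.047431% exceeds the 5% threshold by 7.047431 percentage points.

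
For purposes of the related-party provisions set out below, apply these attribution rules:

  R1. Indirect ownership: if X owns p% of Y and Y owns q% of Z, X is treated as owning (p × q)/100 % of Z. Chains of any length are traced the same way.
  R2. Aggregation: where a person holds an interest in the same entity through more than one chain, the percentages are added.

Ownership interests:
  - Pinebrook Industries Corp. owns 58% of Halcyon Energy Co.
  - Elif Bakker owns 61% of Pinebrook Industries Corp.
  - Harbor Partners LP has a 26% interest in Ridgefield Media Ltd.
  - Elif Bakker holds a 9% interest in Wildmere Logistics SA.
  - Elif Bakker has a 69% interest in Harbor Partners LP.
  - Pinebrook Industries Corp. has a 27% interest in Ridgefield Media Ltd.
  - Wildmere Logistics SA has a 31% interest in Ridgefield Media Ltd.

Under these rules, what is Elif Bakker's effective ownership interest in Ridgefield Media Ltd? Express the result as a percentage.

Chain via Pinebrook Industries Corp. (R1): 61% × 27% = 16.47% of Ridgefield Media Ltd.
Chain via Harbor Partners LP (R1): 69% × 26% = 17.94% of Ridgefield Media Ltd.
Chain via Wildmere Logistics SA (R1): 9% × 31% = 2.79% of Ridgefield Media Ltd.
Aggregating (R2): 16.47% + 17.94% + 2.79% = 37.2%.

37.2%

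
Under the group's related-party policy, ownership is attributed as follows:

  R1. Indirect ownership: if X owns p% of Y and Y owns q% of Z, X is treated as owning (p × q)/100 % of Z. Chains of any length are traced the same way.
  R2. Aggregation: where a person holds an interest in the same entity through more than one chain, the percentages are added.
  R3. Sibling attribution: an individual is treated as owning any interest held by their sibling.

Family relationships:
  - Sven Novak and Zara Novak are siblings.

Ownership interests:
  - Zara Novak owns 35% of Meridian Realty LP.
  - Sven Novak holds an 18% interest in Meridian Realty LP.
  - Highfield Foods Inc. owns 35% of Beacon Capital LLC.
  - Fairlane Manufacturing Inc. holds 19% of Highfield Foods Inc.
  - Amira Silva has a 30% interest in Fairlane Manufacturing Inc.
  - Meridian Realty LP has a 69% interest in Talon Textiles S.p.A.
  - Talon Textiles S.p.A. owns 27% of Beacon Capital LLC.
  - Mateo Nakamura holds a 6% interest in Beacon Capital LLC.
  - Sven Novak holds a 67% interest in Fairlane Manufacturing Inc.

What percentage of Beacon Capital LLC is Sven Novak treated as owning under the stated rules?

14.3294%

By sibling attribution (R3), Sven Novak is treated as also owning Zara Novak's interest in Meridian Realty LP, giving 18% + 35% = 53%.
Chain via Fairlane Manufacturing Inc. → Highfield Foods Inc. (R1): 67% × 19% × 35% = 4.4555% of Beacon Capital LLC.
Chain via Meridian Realty LP → Talon Textiles S.p.A. (R1): 53% × 69% × 27% = 9.8739% of Beacon Capital LLC.
Aggregating (R2): 4.4555% + 9.8739% = 14.3294%.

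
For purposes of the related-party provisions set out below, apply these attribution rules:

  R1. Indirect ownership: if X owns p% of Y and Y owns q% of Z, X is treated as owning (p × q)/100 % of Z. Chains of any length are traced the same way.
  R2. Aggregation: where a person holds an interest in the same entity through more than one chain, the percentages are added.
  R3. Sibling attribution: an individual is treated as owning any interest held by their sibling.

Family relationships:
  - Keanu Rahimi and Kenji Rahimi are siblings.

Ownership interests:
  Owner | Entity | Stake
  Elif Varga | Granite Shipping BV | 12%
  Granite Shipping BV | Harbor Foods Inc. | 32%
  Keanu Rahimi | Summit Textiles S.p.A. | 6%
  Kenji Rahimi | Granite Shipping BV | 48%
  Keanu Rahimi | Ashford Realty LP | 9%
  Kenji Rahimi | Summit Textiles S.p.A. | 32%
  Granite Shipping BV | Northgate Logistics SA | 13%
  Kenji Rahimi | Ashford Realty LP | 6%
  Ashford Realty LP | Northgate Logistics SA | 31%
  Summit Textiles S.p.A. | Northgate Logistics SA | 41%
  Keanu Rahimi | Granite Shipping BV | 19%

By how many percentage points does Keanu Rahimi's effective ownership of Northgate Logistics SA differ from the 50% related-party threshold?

By sibling attribution (R3), Keanu Rahimi is treated as also owning Kenji Rahimi's interest in Ashford Realty LP, giving 9% + 6% = 15%.
By sibling attribution (R3), Keanu Rahimi is treated as also owning Kenji Rahimi's interest in Summit Textiles S.p.A, giving 6% + 32% = 38%.
By sibling attribution (R3), Keanu Rahimi is treated as also owning Kenji Rahimi's interest in Granite Shipping BV, giving 19% + 48% = 67%.
Chain via Ashford Realty LP (R1): 15% × 31% = 4.65% of Northgate Logistics SA.
Chain via Summit Textiles S.p.A. (R1): 38% × 41% = 15.58% of Northgate Logistics SA.
Chain via Granite Shipping BV (R1): 67% × 13% = 8.71% of Northgate Logistics SA.
Aggregating (R2): 4.65% + 15.58% + 8.71% = 28.94%.
28.94% falls short of the 50% threshold by 21.06 percentage points.

21.06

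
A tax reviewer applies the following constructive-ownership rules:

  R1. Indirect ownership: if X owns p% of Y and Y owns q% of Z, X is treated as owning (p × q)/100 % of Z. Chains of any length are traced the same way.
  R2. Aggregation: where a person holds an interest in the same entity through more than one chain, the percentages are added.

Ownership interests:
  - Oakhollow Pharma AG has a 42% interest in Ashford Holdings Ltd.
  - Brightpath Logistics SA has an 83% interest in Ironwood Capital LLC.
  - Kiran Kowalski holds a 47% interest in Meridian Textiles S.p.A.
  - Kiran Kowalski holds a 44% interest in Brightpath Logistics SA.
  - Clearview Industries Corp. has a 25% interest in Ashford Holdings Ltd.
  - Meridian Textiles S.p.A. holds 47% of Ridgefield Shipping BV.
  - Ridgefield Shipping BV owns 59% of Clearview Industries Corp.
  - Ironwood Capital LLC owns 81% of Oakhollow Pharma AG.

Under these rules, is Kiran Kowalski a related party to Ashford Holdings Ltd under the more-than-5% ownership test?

Chain via Brightpath Logistics SA → Ironwood Capital LLC → Oakhollow Pharma AG (R1): 44% × 83% × 81% × 42% = 12.424104% of Ashford Holdings Ltd.
Chain via Meridian Textiles S.p.A. → Ridgefield Shipping BV → Clearview Industries Corp. (R1): 47% × 47% × 59% × 25% = 3.258275% of Ashford Holdings Ltd.
Aggregating (R2): 12.424104% + 3.258275% = 15.682379%.
15.682379% exceeds the 5% threshold, so Kiran is a related party to Ashford Holdings Ltd.

Yes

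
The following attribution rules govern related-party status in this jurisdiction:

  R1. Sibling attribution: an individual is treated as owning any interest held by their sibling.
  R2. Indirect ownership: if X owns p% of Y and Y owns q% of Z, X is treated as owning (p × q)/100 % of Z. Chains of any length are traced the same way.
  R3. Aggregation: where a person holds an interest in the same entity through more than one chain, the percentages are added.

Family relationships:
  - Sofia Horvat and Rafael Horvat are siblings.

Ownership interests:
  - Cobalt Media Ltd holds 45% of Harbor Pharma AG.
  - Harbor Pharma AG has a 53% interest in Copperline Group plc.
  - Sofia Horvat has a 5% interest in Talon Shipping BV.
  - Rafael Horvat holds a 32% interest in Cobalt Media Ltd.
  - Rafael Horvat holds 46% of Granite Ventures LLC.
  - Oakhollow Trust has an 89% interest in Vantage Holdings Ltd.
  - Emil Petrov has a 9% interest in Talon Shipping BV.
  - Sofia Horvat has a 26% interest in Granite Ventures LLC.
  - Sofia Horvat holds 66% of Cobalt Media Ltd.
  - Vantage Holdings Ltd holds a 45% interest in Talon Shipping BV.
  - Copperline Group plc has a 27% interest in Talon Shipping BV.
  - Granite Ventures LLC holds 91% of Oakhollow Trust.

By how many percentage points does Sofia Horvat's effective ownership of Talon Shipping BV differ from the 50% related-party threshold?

By sibling attribution (R1), Sofia Horvat is treated as also owning Rafael Horvat's interest in Granite Ventures LLC, giving 26% + 46% = 72%.
By sibling attribution (R1), Sofia Horvat is treated as also owning Rafael Horvat's interest in Cobalt Media Ltd, giving 66% + 32% = 98%.
Chain via Granite Ventures LLC → Oakhollow Trust → Vantage Holdings Ltd (R2): 72% × 91% × 89% × 45% = 26.24076% of Talon Shipping BV.
Chain via Cobalt Media Ltd → Harbor Pharma AG → Copperline Group plc (R2): 98% × 45% × 53% × 27% = 6.31071% of Talon Shipping BV.
Direct interest in Talon Shipping BV: 5%.
Aggregating (R3): 26.24076% + 6.31071% + 5% = 37.55147%.
37.55147% falls short of the 50% threshold by 12.44853 percentage points.

12.44853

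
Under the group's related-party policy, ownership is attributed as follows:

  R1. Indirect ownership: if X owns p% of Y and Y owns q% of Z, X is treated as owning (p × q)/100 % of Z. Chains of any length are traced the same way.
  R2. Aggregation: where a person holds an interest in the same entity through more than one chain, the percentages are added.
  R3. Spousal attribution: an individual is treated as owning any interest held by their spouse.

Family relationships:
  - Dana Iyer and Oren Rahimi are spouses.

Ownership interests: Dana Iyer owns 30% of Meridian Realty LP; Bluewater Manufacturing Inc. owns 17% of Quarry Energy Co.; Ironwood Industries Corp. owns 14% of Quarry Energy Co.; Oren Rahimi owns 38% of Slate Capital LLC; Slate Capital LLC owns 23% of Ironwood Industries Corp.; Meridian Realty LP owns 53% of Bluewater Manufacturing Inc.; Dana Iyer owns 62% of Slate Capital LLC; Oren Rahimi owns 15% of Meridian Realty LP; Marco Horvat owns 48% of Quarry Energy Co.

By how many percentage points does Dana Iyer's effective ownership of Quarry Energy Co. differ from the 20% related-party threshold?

By spousal attribution (R3), Dana Iyer is treated as also owning Oren Rahimi's interest in Meridian Realty LP, giving 30% + 15% = 45%.
By spousal attribution (R3), Dana Iyer is treated as also owning Oren Rahimi's interest in Slate Capital LLC, giving 62% + 38% = 100%.
Chain via Meridian Realty LP → Bluewater Manufacturing Inc. (R1): 45% × 53% × 17% = 4.0545% of Quarry Energy Co.
Chain via Slate Capital LLC → Ironwood Industries Corp. (R1): 100% × 23% × 14% = 3.22% of Quarry Energy Co.
Aggregating (R2): 4.0545% + 3.22% = 7.2745%.
7.2745% falls short of the 20% threshold by 12.7255 percentage points.

12.7255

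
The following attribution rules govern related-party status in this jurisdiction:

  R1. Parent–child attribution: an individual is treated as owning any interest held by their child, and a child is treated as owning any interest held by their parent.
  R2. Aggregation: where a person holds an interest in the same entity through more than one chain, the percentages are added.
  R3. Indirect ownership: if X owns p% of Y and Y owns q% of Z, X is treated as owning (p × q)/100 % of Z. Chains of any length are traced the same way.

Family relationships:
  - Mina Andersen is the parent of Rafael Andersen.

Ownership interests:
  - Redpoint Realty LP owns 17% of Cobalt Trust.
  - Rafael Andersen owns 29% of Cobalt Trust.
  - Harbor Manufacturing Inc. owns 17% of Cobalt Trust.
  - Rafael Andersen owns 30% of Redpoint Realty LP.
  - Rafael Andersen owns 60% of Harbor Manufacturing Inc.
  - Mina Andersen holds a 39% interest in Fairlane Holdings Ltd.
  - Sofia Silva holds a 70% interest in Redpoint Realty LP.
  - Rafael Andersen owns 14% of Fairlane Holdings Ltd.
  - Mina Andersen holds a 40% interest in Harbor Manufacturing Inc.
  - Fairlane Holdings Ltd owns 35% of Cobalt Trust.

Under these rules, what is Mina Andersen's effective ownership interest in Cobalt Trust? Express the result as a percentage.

By parent–child attribution (R1), Mina Andersen is treated as also owning Rafael Andersen's interest in Harbor Manufacturing Inc, giving 40% + 60% = 100%.
By parent–child attribution (R1), Mina Andersen is treated as also owning Rafael Andersen's interest in Fairlane Holdings Ltd, giving 39% + 14% = 53%.
By parent–child attribution (R1), Mina Andersen is treated as owning Rafael Andersen's 30% interest in Redpoint Realty LP.
By parent–child attribution (R1), Mina Andersen is treated as owning Rafael Andersen's 29% interest in Cobalt Trust.
Chain via Harbor Manufacturing Inc. (R3): 100% × 17% = 17% of Cobalt Trust.
Chain via Fairlane Holdings Ltd (R3): 53% × 35% = 18.55% of Cobalt Trust.
Chain via Redpoint Realty LP (R3): 30% × 17% = 5.1% of Cobalt Trust.
Direct interest in Cobalt Trust: 29%.
Aggregating (R2): 17% + 18.55% + 5.1% + 29% = 69.65%.

69.65%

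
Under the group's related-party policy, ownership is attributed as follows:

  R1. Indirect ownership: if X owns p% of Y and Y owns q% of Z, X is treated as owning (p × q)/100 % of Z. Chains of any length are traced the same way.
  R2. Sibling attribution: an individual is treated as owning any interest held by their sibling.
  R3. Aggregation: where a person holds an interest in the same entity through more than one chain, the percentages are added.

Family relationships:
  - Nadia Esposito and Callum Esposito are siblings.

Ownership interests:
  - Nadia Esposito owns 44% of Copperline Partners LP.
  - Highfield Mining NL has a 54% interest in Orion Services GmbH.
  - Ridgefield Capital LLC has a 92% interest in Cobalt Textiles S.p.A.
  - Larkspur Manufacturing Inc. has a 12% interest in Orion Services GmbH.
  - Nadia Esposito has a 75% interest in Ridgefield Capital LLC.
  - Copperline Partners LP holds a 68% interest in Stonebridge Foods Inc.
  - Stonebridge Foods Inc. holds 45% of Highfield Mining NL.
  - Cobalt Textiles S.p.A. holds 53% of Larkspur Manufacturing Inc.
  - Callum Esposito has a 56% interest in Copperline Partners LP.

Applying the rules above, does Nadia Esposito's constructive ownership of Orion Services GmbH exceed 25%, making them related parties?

By sibling attribution (R2), Nadia Esposito is treated as also owning Callum Esposito's interest in Copperline Partners LP, giving 44% + 56% = 100%.
Chain via Copperline Partners LP → Stonebridge Foods Inc. → Highfield Mining NL (R1): 100% × 68% × 45% × 54% = 16.524% of Orion Services GmbH.
Chain via Ridgefield Capital LLC → Cobalt Textiles S.p.A. → Larkspur Manufacturing Inc. (R1): 75% × 92% × 53% × 12% = 4.3884% of Orion Services GmbH.
Aggregating (R3): 16.524% + 4.3884% = 20.9124%.
20.9124% does not exceed the 25% threshold, so Nadia is not a related party to Orion Services GmbH.

No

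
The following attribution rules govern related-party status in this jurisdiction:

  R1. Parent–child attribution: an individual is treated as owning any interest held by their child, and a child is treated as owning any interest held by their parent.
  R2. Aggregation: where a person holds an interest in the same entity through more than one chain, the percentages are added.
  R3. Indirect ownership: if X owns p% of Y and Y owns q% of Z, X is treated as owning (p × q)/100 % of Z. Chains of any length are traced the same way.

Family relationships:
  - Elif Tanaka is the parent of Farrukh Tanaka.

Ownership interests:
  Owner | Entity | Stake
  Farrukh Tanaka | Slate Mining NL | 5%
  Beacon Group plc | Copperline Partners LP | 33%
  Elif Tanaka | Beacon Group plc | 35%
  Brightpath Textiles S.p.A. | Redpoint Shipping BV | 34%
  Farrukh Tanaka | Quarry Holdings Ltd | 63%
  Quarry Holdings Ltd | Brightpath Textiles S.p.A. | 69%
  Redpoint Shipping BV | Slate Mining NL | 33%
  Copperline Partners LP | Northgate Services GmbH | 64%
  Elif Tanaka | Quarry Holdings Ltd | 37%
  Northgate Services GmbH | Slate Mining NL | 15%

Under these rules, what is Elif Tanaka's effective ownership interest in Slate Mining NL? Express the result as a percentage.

By parent–child attribution (R1), Elif Tanaka is treated as also owning Farrukh Tanaka's interest in Quarry Holdings Ltd, giving 37% + 63% = 100%.
By parent–child attribution (R1), Elif Tanaka is treated as owning Farrukh Tanaka's 5% interest in Slate Mining NL.
Chain via Quarry Holdings Ltd → Brightpath Textiles S.p.A. → Redpoint Shipping BV (R3): 100% × 69% × 34% × 33% = 7.7418% of Slate Mining NL.
Chain via Beacon Group plc → Copperline Partners LP → Northgate Services GmbH (R3): 35% × 33% × 64% × 15% = 1.1088% of Slate Mining NL.
Direct interest in Slate Mining NL: 5%.
Aggregating (R2): 7.7418% + 1.1088% + 5% = 13.8506%.

13.8506%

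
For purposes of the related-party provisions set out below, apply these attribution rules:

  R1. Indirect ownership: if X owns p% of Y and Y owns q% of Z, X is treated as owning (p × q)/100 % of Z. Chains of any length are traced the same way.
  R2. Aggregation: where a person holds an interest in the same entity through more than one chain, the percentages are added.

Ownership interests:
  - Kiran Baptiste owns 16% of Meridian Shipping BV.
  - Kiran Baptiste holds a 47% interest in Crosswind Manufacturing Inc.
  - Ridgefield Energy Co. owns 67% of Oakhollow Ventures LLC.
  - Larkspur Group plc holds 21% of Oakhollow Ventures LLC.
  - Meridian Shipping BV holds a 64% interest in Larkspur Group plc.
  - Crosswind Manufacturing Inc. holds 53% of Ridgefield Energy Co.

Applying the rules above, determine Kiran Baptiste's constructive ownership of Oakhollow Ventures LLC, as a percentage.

18.8401%

Chain via Crosswind Manufacturing Inc. → Ridgefield Energy Co. (R1): 47% × 53% × 67% = 16.6897% of Oakhollow Ventures LLC.
Chain via Meridian Shipping BV → Larkspur Group plc (R1): 16% × 64% × 21% = 2.1504% of Oakhollow Ventures LLC.
Aggregating (R2): 16.6897% + 2.1504% = 18.8401%.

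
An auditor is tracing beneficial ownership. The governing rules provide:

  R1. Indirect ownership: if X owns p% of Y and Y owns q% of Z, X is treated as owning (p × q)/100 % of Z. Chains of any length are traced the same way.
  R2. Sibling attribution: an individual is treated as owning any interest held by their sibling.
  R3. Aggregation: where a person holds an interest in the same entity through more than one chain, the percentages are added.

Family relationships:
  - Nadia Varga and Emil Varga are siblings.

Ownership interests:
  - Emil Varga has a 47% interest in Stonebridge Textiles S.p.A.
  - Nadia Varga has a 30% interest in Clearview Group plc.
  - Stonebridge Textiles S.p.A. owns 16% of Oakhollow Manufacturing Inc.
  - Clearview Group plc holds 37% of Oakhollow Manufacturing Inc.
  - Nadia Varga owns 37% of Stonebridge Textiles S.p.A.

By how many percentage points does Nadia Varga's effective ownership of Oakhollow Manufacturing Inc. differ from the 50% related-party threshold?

25.46

By sibling attribution (R2), Nadia Varga is treated as also owning Emil Varga's interest in Stonebridge Textiles S.p.A, giving 37% + 47% = 84%.
Chain via Clearview Group plc (R1): 30% × 37% = 11.1% of Oakhollow Manufacturing Inc.
Chain via Stonebridge Textiles S.p.A. (R1): 84% × 16% = 13.44% of Oakhollow Manufacturing Inc.
Aggregating (R3): 11.1% + 13.44% = 24.54%.
24.54% falls short of the 50% threshold by 25.46 percentage points.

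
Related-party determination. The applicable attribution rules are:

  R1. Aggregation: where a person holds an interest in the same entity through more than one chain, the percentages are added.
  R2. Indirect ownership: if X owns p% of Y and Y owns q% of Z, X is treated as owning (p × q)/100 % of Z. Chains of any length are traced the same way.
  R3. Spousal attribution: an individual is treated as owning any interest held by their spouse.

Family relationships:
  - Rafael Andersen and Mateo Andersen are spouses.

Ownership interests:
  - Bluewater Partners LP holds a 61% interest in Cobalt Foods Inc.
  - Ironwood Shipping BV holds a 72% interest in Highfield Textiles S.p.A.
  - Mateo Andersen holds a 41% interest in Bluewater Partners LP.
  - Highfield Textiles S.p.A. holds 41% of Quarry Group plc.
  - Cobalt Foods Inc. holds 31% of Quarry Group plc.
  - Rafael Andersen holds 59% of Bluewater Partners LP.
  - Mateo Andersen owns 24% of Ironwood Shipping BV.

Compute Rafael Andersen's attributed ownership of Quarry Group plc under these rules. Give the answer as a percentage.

25.9948%

By spousal attribution (R3), Rafael Andersen is treated as also owning Mateo Andersen's interest in Bluewater Partners LP, giving 59% + 41% = 100%.
By spousal attribution (R3), Rafael Andersen is treated as owning Mateo Andersen's 24% interest in Ironwood Shipping BV.
Chain via Bluewater Partners LP → Cobalt Foods Inc. (R2): 100% × 61% × 31% = 18.91% of Quarry Group plc.
Chain via Ironwood Shipping BV → Highfield Textiles S.p.A. (R2): 24% × 72% × 41% = 7.0848% of Quarry Group plc.
Aggregating (R1): 18.91% + 7.0848% = 25.9948%.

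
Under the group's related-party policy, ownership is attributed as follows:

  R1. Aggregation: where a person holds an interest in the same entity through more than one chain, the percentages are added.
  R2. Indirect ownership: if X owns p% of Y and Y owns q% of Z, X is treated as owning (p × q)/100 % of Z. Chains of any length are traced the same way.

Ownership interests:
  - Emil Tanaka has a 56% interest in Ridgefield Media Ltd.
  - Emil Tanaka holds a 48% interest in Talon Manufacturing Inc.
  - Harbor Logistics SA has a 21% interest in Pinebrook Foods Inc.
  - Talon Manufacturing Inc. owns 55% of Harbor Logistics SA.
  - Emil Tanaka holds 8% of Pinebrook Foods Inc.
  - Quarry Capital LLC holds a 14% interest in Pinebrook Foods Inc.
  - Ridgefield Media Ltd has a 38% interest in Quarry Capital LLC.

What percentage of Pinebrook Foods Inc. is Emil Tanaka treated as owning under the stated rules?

Chain via Talon Manufacturing Inc. → Harbor Logistics SA (R2): 48% × 55% × 21% = 5.544% of Pinebrook Foods Inc.
Chain via Ridgefield Media Ltd → Quarry Capital LLC (R2): 56% × 38% × 14% = 2.9792% of Pinebrook Foods Inc.
Direct interest in Pinebrook Foods Inc: 8%.
Aggregating (R1): 5.544% + 2.9792% + 8% = 16.5232%.

16.5232%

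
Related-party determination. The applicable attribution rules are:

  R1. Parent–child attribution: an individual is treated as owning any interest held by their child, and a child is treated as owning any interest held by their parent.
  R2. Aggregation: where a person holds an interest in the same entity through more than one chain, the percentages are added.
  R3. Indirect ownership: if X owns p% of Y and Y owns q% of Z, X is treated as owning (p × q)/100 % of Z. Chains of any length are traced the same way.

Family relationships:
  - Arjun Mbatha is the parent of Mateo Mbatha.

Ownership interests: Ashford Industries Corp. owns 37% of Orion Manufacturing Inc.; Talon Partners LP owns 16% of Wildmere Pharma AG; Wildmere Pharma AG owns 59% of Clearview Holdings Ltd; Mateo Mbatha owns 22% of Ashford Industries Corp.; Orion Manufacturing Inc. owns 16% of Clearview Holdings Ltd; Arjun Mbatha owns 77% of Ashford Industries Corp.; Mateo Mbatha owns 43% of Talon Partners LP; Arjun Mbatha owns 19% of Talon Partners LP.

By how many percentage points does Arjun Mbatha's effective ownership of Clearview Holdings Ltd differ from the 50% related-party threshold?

By parent–child attribution (R1), Arjun Mbatha is treated as also owning Mateo Mbatha's interest in Ashford Industries Corp, giving 77% + 22% = 99%.
By parent–child attribution (R1), Arjun Mbatha is treated as also owning Mateo Mbatha's interest in Talon Partners LP, giving 19% + 43% = 62%.
Chain via Ashford Industries Corp. → Orion Manufacturing Inc. (R3): 99% × 37% × 16% = 5.8608% of Clearview Holdings Ltd.
Chain via Talon Partners LP → Wildmere Pharma AG (R3): 62% × 16% × 59% = 5.8528% of Clearview Holdings Ltd.
Aggregating (R2): 5.8608% + 5.8528% = 11.7136%.
11.7136% falls short of the 50% threshold by 38.2864 percentage points.

38.2864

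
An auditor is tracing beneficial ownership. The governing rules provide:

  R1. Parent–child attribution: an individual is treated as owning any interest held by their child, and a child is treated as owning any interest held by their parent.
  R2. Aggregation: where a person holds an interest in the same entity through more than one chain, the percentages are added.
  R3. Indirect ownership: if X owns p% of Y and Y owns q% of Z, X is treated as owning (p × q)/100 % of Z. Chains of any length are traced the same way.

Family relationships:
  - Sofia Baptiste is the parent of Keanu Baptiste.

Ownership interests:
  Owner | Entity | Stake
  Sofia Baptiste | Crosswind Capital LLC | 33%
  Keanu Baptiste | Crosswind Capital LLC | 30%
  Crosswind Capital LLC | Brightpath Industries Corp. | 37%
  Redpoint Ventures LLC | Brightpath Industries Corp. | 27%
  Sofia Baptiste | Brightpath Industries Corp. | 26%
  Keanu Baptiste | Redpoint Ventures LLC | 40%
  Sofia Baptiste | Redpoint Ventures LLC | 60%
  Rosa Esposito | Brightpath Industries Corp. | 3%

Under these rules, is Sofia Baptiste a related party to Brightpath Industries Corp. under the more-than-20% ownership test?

Yes

By parent–child attribution (R1), Sofia Baptiste is treated as also owning Keanu Baptiste's interest in Crosswind Capital LLC, giving 33% + 30% = 63%.
By parent–child attribution (R1), Sofia Baptiste is treated as also owning Keanu Baptiste's interest in Redpoint Ventures LLC, giving 60% + 40% = 100%.
Chain via Crosswind Capital LLC (R3): 63% × 37% = 23.31% of Brightpath Industries Corp.
Chain via Redpoint Ventures LLC (R3): 100% × 27% = 27% of Brightpath Industries Corp.
Direct interest in Brightpath Industries Corp: 26%.
Aggregating (R2): 23.31% + 27% + 26% = 76.31%.
76.31% exceeds the 20% threshold, so Sofia is a related party to Brightpath Industries Corp.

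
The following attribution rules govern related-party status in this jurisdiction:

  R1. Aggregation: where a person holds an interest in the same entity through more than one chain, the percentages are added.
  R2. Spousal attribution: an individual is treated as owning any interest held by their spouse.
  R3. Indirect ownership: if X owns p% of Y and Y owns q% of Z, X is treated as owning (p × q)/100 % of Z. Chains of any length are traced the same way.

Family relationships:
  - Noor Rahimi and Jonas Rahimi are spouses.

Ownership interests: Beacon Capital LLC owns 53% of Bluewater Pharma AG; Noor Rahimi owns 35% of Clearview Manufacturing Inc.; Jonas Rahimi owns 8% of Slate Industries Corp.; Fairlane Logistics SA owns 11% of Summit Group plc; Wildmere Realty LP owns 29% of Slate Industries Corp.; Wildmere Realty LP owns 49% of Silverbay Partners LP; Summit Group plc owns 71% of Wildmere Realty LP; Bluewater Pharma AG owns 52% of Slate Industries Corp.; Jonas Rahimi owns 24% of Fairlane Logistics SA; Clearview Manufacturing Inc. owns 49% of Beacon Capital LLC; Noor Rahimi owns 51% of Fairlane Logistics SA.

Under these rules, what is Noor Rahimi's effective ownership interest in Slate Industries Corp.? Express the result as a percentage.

By spousal attribution (R2), Noor Rahimi is treated as also owning Jonas Rahimi's interest in Fairlane Logistics SA, giving 51% + 24% = 75%.
By spousal attribution (R2), Noor Rahimi is treated as owning Jonas Rahimi's 8% interest in Slate Industries Corp.
Chain via Clearview Manufacturing Inc. → Beacon Capital LLC → Bluewater Pharma AG (R3): 35% × 49% × 53% × 52% = 4.72654% of Slate Industries Corp.
Chain via Fairlane Logistics SA → Summit Group plc → Wildmere Realty LP (R3): 75% × 11% × 71% × 29% = 1.698675% of Slate Industries Corp.
Direct interest in Slate Industries Corp: 8%.
Aggregating (R1): 4.72654% + 1.698675% + 8% = 14.425215%.

14.425215%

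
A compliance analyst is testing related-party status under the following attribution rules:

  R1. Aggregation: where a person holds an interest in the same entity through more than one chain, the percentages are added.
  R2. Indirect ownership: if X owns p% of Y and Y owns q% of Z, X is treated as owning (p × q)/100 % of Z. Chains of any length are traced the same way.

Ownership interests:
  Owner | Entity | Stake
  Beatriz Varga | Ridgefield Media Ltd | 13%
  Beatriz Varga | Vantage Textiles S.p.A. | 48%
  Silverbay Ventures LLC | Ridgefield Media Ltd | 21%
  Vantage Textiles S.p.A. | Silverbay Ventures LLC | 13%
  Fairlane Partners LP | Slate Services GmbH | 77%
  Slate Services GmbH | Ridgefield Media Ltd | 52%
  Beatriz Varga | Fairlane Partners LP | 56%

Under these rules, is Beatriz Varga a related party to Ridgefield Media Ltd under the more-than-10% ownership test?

Chain via Fairlane Partners LP → Slate Services GmbH (R2): 56% × 77% × 52% = 22.4224% of Ridgefield Media Ltd.
Chain via Vantage Textiles S.p.A. → Silverbay Ventures LLC (R2): 48% × 13% × 21% = 1.3104% of Ridgefield Media Ltd.
Direct interest in Ridgefield Media Ltd: 13%.
Aggregating (R1): 22.4224% + 1.3104% + 13% = 36.7328%.
36.7328% exceeds the 10% threshold, so Beatriz is a related party to Ridgefield Media Ltd.

Yes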